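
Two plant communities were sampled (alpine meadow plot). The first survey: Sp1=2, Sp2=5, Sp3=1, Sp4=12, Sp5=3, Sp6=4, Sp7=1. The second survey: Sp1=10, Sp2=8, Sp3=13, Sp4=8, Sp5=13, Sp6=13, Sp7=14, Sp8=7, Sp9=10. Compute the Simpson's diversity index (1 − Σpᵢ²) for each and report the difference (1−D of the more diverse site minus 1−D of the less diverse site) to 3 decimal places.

The first survey: N=28, proportions 0.07143, 0.17857, 0.03571, 0.42857, 0.10714, 0.14286, 0.03571, giving 1−D = 0.74490 (working shown to 5 dp, full precision carried).
The second survey: N=96, proportions 0.10417, 0.08333, 0.13542, 0.08333, 0.13542, 0.13542, 0.14583, 0.07292, 0.10417, giving 1−D = 0.88281.
Difference = |0.74490 − 0.88281| = 0.13791, i.e. 0.138 to 3 decimal places.

0.138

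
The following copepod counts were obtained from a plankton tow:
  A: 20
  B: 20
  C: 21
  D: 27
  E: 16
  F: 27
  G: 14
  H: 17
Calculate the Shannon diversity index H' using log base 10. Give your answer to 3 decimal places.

0.893

Total N = 20+20+21+27+16+27+14+17 = 162, so the proportions are 0.12346, 0.12346, 0.12963, 0.16667, 0.09877, 0.16667, 0.08642, 0.10494 (working shown to 5 dp, full precision carried).
Each pᵢ log₁₀ pᵢ term: 0.12346×(-0.90849)=-0.11216, 0.12346×(-0.90849)=-0.11216, 0.12963×(-0.88730)=-0.11502, 0.16667×(-0.77815)=-0.12969, 0.09877×(-1.00540)=-0.09930, 0.16667×(-0.77815)=-0.12969, 0.08642×(-1.06339)=-0.09190, 0.10494×(-0.97907)=-0.10274.
Sum = -0.89266, so H' = 0.893.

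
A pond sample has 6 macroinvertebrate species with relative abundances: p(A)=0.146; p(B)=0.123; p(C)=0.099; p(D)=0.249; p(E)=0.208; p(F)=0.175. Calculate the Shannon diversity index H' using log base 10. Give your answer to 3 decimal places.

Each pᵢ log₁₀ pᵢ term (working shown to 5 dp, full precision carried): 0.146×(-0.83565)=-0.12200, 0.123×(-0.91009)=-0.11194, 0.099×(-1.00436)=-0.09943, 0.249×(-0.60380)=-0.15035, 0.208×(-0.68194)=-0.14184, 0.175×(-0.75696)=-0.13247.
Sum = -0.75804, so H' = 0.758.

0.758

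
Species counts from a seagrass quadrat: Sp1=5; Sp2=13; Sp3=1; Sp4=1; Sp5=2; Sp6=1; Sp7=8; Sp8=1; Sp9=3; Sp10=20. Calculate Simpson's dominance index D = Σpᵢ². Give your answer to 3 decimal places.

0.223

Total N = 5+13+1+1+2+1+8+1+3+20 = 55, so the proportions are 0.09091, 0.23636, 0.01818, 0.01818, 0.03636, 0.01818, 0.14545, 0.01818, 0.05455, 0.36364 (working shown to 5 dp, full precision carried).
D = 0.09091² + 0.23636² + 0.01818² + 0.01818² + 0.03636² + 0.01818² + 0.14545² + 0.01818² + 0.05455² + 0.36364² = 0.00826 + 0.05587 + 0.00033 + 0.00033 + 0.00132 + 0.00033 + 0.02116 + 0.00033 + 0.00298 + 0.13223 = 0.22314.
To 3 decimal places, D = 0.223.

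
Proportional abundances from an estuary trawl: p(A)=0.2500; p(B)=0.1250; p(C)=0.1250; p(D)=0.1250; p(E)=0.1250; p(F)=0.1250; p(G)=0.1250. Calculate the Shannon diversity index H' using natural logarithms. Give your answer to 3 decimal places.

1.906

Each pᵢ ln pᵢ term (working shown to 5 dp, full precision carried): 0.25×(-1.38629)=-0.34657, 0.125×(-2.07944)=-0.25993, 0.125×(-2.07944)=-0.25993, 0.125×(-2.07944)=-0.25993, 0.125×(-2.07944)=-0.25993, 0.125×(-2.07944)=-0.25993, 0.125×(-2.07944)=-0.25993.
Sum = -1.90615, so H' = 1.906.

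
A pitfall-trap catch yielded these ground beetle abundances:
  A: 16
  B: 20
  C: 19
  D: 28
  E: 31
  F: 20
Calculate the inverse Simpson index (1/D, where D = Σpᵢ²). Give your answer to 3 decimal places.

5.679

Total N = 16+20+19+28+31+20 = 134, so the proportions are 0.119403, 0.1492537, 0.141791, 0.2089552, 0.2313433, 0.1492537 (working shown to 7 dp, full precision carried).
D = 0.119403² + 0.1492537² + 0.141791² + 0.2089552² + 0.2313433² + 0.1492537² = 0.0142571 + 0.0222767 + 0.0201047 + 0.0436623 + 0.0535197 + 0.0222767 = 0.1760971.
So 1/D = 5.67868, i.e. 5.679 to 3 decimal places.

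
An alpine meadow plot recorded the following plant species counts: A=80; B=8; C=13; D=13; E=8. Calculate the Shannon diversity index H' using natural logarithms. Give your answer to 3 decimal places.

Total N = 80+8+13+13+8 = 122, so the proportions are 0.65574, 0.06557, 0.10656, 0.10656, 0.06557 (working shown to 5 dp, full precision carried).
Each pᵢ ln pᵢ term: 0.65574×(-0.42199)=-0.27672, 0.06557×(-2.72458)=-0.17866, 0.10656×(-2.23907)=-0.23859, 0.10656×(-2.23907)=-0.23859, 0.06557×(-2.72458)=-0.17866.
Sum = -1.11122, so H' = 1.111.

1.111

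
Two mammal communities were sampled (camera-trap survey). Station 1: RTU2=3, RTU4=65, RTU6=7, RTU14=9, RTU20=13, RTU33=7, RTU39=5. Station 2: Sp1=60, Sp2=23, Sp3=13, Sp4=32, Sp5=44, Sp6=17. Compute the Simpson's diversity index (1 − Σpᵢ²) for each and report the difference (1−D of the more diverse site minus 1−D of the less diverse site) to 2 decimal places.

Station 1: N=109, proportions 0.0275, 0.5963, 0.0642, 0.0826, 0.1193, 0.0642, 0.0459, giving 1−D = 0.6122 (working shown to 4 dp, full precision carried).
Station 2: N=189, proportions 0.3175, 0.1217, 0.0688, 0.1693, 0.2328, 0.0899, giving 1−D = 0.7887.
Difference = |0.6122 − 0.7887| = 0.1765, i.e. 0.18 to 2 decimal places.

0.18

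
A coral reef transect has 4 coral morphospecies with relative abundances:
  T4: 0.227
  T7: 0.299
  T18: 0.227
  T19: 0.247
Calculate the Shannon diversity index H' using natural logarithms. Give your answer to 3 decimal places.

Each pᵢ ln pᵢ term (working shown to 5 dp, full precision carried): 0.227×(-1.48281)=-0.33660, 0.299×(-1.20731)=-0.36099, 0.227×(-1.48281)=-0.33660, 0.247×(-1.39837)=-0.34540.
Sum = -1.37958, so H' = 1.380.

1.380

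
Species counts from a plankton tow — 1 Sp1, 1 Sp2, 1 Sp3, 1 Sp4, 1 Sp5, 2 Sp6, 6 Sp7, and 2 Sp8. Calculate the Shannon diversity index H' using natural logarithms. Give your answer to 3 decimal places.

Total N = 1+1+1+1+1+2+6+2 = 15, so the proportions are 0.06667, 0.06667, 0.06667, 0.06667, 0.06667, 0.13333, 0.4, 0.13333 (working shown to 5 dp, full precision carried).
Each pᵢ ln pᵢ term: 0.06667×(-2.70805)=-0.18054, 0.06667×(-2.70805)=-0.18054, 0.06667×(-2.70805)=-0.18054, 0.06667×(-2.70805)=-0.18054, 0.06667×(-2.70805)=-0.18054, 0.13333×(-2.01490)=-0.26865, 0.4×(-0.91629)=-0.36652, 0.13333×(-2.01490)=-0.26865.
Sum = -1.80651, so H' = 1.807.

1.807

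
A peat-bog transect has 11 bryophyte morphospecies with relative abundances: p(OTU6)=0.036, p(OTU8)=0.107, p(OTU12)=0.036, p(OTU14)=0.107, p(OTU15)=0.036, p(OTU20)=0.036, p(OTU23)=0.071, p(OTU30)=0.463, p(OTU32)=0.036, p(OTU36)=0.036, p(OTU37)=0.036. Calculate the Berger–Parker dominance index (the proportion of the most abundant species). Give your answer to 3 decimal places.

The largest proportion is 0.463, i.e. d = 0.463 to 3 decimal places.

0.463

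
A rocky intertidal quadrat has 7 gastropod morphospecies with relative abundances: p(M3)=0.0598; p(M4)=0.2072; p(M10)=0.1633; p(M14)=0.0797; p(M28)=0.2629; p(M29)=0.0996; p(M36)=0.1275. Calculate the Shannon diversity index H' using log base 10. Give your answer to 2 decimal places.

Each pᵢ log₁₀ pᵢ term (working shown to 4 dp, full precision carried): 0.0598×(-1.2233)=-0.0732, 0.2072×(-0.6836)=-0.1416, 0.1633×(-0.7870)=-0.1285, 0.0797×(-1.0985)=-0.0876, 0.2629×(-0.5802)=-0.1525, 0.0996×(-1.0017)=-0.0998, 0.1275×(-0.8945)=-0.1140.
Sum = -0.7972, so H' = 0.80.

0.80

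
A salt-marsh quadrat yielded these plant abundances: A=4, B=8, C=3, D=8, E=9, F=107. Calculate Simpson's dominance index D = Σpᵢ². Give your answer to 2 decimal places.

0.60

Total N = 4+8+3+8+9+107 = 139, so the proportions are 0.0288, 0.0576, 0.0216, 0.0576, 0.0647, 0.7698 (working shown to 4 dp, full precision carried).
D = 0.0288² + 0.0576² + 0.0216² + 0.0576² + 0.0647² + 0.7698² = 0.0008 + 0.0033 + 0.0005 + 0.0033 + 0.0042 + 0.5926 = 0.6047.
To 2 decimal places, D = 0.60.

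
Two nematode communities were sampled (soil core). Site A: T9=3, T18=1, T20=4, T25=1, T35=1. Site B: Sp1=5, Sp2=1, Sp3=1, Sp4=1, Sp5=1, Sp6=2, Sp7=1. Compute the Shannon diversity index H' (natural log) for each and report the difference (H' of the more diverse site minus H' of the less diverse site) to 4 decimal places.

0.2803

Site A: N=10, proportions 0.3, 0.1, 0.4, 0.1, 0.1, giving H' = 1.418484 (working shown to 6 dp, full precision carried).
Site B: N=12, proportions 0.416667, 0.083333, 0.083333, 0.083333, 0.083333, 0.166667, 0.083333, giving H' = 1.698783.
Difference = |1.418484 − 1.698783| = 0.280299, i.e. 0.2803 to 4 decimal places.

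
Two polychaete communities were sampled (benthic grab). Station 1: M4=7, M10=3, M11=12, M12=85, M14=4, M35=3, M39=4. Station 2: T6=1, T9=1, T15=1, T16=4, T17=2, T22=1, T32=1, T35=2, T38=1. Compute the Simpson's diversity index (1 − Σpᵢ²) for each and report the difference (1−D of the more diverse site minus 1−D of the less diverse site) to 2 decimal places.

0.38

Station 1: N=118, proportions 0.05932, 0.02542, 0.10169, 0.72034, 0.0339, 0.02542, 0.0339, giving 1−D = 0.46366 (working shown to 5 dp, full precision carried).
Station 2: N=14, proportions 0.07143, 0.07143, 0.07143, 0.28571, 0.14286, 0.07143, 0.07143, 0.14286, 0.07143, giving 1−D = 0.84694.
Difference = |0.46366 − 0.84694| = 0.38328, i.e. 0.38 to 2 decimal places.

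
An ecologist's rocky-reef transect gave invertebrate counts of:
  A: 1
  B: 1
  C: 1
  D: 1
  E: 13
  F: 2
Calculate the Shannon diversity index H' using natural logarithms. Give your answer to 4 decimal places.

Total N = 1+1+1+1+13+2 = 19, so the proportions are 0.052632, 0.052632, 0.052632, 0.052632, 0.684211, 0.105263 (working shown to 6 dp, full precision carried).
Each pᵢ ln pᵢ term: 0.052632×(-2.944439)=-0.154970, 0.052632×(-2.944439)=-0.154970, 0.052632×(-2.944439)=-0.154970, 0.052632×(-2.944439)=-0.154970, 0.684211×(-0.379490)=-0.259651, 0.105263×(-2.251292)=-0.236978.
Sum = -1.116511, so H' = 1.1165.

1.1165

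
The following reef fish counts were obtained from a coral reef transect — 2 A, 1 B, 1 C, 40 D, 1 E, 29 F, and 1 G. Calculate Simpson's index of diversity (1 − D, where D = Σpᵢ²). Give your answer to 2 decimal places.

Total N = 2+1+1+40+1+29+1 = 75, so the proportions are 0.0267, 0.0133, 0.0133, 0.5333, 0.0133, 0.3867, 0.0133 (working shown to 4 dp, full precision carried).
D = 0.0267² + 0.0133² + 0.0133² + 0.5333² + 0.0133² + 0.3867² + 0.0133² = 0.0007 + 0.0002 + 0.0002 + 0.2844 + 0.0002 + 0.1495 + 0.0002 = 0.4354.
So 1 − D = 0.5646, i.e. 0.56 to 2 decimal places.

0.56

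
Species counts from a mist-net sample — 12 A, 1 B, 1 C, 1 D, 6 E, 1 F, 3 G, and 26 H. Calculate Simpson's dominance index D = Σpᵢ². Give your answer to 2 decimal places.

Total N = 12+1+1+1+6+1+3+26 = 51, so the proportions are 0.2353, 0.0196, 0.0196, 0.0196, 0.1176, 0.0196, 0.0588, 0.5098 (working shown to 4 dp, full precision carried).
D = 0.2353² + 0.0196² + 0.0196² + 0.0196² + 0.1176² + 0.0196² + 0.0588² + 0.5098² = 0.0554 + 0.0004 + 0.0004 + 0.0004 + 0.0138 + 0.0004 + 0.0035 + 0.2599 = 0.3341.
To 2 decimal places, D = 0.33.

0.33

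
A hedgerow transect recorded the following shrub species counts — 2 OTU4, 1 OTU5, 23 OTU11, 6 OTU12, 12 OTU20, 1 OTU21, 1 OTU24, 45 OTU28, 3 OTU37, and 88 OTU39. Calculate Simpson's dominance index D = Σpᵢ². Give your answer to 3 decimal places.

0.317

Total N = 2+1+23+6+12+1+1+45+3+88 = 182, so the proportions are 0.01099, 0.00549, 0.12637, 0.03297, 0.06593, 0.00549, 0.00549, 0.24725, 0.01648, 0.48352 (working shown to 5 dp, full precision carried).
D = 0.01099² + 0.00549² + 0.12637² + 0.03297² + 0.06593² + 0.00549² + 0.00549² + 0.24725² + 0.01648² + 0.48352² = 0.00012 + 0.00003 + 0.01597 + 0.00109 + 0.00435 + 0.00003 + 0.00003 + 0.06113 + 0.00027 + 0.23379 = 0.31681.
To 3 decimal places, D = 0.317.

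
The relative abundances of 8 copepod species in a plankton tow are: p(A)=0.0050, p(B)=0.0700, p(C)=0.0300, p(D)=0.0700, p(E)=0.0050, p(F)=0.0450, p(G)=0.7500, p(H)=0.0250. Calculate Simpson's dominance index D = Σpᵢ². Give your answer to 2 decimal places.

0.58

D = 0.005² + 0.07² + 0.03² + 0.07² + 0.005² + 0.045² + 0.75² + 0.025² = 0.0000 + 0.0049 + 0.0009 + 0.0049 + 0.0000 + 0.0020 + 0.5625 + 0.0006 = 0.5759 (working shown to 4 dp, full precision carried).
To 2 decimal places, D = 0.58.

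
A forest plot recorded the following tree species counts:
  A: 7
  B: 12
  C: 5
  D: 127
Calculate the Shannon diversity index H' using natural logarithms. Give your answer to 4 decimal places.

Total N = 7+12+5+127 = 151, so the proportions are 0.046358, 0.07947, 0.033113, 0.84106 (working shown to 6 dp, full precision carried).
Each pᵢ ln pᵢ term: 0.046358×(-3.071370)=-0.142381, 0.07947×(-2.532373)=-0.201248, 0.033113×(-3.407842)=-0.112842, 0.84106×(-0.173093)=-0.145581.
Sum = -0.602053, so H' = 0.6021.

0.6021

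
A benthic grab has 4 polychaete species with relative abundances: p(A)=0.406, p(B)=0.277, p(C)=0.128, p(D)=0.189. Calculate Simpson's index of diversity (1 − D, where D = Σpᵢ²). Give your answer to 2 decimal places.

0.71

D = 0.406² + 0.277² + 0.128² + 0.189² = 0.1648 + 0.0767 + 0.0164 + 0.0357 = 0.2937 (working shown to 4 dp, full precision carried).
So 1 − D = 0.7063, i.e. 0.71 to 2 decimal places.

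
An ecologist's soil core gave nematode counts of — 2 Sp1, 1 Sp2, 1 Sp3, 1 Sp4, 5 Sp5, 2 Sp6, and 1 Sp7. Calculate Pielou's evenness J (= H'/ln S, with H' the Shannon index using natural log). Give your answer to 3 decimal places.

Total N = 2+1+1+1+5+2+1 = 13, so the proportions are 0.15385, 0.07692, 0.07692, 0.07692, 0.38462, 0.15385, 0.07692 (working shown to 5 dp, full precision carried).
H' = −Σ pᵢ ln pᵢ = −((-0.28797) + (-0.19730) + (-0.19730) + (-0.19730) + (-0.36750) + (-0.28797) + (-0.19730)) = 1.73266.
With S = 7 species, ln S = 1.94591, so J = 1.73266/1.94591 = 0.89041, i.e. 0.890 to 3 decimal places.

0.890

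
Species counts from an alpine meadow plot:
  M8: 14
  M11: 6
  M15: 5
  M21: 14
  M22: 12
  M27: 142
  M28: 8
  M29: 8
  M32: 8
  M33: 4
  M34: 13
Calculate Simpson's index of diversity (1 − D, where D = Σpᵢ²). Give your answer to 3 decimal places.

0.614

Total N = 14+6+5+14+12+142+8+8+8+4+13 = 234, so the proportions are 0.05983, 0.02564, 0.02137, 0.05983, 0.05128, 0.60684, 0.03419, 0.03419, 0.03419, 0.01709, 0.05556 (working shown to 5 dp, full precision carried).
D = 0.05983² + 0.02564² + 0.02137² + 0.05983² + 0.05128² + 0.60684² + 0.03419² + 0.03419² + 0.03419² + 0.01709² + 0.05556² = 0.00358 + 0.00066 + 0.00046 + 0.00358 + 0.00263 + 0.36825 + 0.00117 + 0.00117 + 0.00117 + 0.00029 + 0.00309 = 0.38604.
So 1 − D = 0.61396, i.e. 0.614 to 3 decimal places.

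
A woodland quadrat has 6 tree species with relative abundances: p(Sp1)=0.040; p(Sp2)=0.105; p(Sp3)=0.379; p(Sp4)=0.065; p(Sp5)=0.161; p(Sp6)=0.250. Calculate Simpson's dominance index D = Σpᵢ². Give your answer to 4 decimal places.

D = 0.04² + 0.105² + 0.379² + 0.065² + 0.161² + 0.25² = 0.001600 + 0.011025 + 0.143641 + 0.004225 + 0.025921 + 0.062500 = 0.248912 (working shown to 6 dp, full precision carried).
To 4 decimal places, D = 0.2489.

0.2489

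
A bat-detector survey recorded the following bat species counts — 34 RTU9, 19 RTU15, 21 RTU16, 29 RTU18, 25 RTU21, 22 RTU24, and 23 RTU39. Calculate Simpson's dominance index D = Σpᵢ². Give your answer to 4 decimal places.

0.1483

Total N = 34+19+21+29+25+22+23 = 173, so the proportions are 0.196532, 0.109827, 0.121387, 0.16763, 0.144509, 0.127168, 0.132948 (working shown to 6 dp, full precision carried).
D = 0.196532² + 0.109827² + 0.121387² + 0.16763² + 0.144509² + 0.127168² + 0.132948² = 0.038625 + 0.012062 + 0.014735 + 0.028100 + 0.020883 + 0.016172 + 0.017675 = 0.148251.
To 4 decimal places, D = 0.1483.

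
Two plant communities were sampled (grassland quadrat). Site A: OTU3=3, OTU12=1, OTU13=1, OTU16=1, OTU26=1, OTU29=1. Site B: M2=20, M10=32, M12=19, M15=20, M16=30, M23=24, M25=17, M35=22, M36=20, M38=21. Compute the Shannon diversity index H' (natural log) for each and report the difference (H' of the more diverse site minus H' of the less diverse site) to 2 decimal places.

0.62

Site A: N=8, proportions 0.375, 0.125, 0.125, 0.125, 0.125, 0.125, giving H' = 1.6675 (working shown to 4 dp, full precision carried).
Site B: N=225, proportions 0.0889, 0.1422, 0.0844, 0.0889, 0.1333, 0.1067, 0.0756, 0.0978, 0.0889, 0.0933, giving H' = 2.2828.
Difference = |1.6675 − 2.2828| = 0.6153, i.e. 0.62 to 2 decimal places.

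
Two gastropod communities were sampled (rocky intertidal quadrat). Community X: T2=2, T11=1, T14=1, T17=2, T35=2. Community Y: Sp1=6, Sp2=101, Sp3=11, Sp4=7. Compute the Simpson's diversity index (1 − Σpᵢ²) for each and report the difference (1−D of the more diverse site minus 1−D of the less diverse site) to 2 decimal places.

Community X: N=8, proportions 0.25, 0.125, 0.125, 0.25, 0.25, giving 1−D = 0.78125 (working shown to 5 dp, full precision carried).
Community Y: N=125, proportions 0.048, 0.808, 0.088, 0.056, giving 1−D = 0.33395.
Difference = |0.78125 − 0.33395| = 0.44730, i.e. 0.45 to 2 decimal places.

0.45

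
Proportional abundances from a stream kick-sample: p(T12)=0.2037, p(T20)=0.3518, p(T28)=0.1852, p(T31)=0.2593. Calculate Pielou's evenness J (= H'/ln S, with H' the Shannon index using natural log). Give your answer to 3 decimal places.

0.977

H' = −Σ pᵢ ln pᵢ = −((-0.32411) + (-0.36752) + (-0.31231) + (-0.35000)) = 1.35393 (working shown to 5 dp, full precision carried).
With S = 4 species, ln S = 1.38629, so J = 1.35393/1.38629 = 0.97666, i.e. 0.977 to 3 decimal places.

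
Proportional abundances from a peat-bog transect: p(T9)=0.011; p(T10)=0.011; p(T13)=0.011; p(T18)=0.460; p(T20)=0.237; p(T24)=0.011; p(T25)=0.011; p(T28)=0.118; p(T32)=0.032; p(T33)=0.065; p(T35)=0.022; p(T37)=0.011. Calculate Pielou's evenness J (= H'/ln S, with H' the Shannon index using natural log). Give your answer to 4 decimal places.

H' = −Σ pᵢ ln pᵢ = −((-0.049608) + (-0.049608) + (-0.049608) + (-0.357203) + (-0.341208) + (-0.049608) + (-0.049608) + (-0.252174) + (-0.110145) + (-0.177669) + (-0.083968) + (-0.049608)) = 1.620017 (working shown to 6 dp, full precision carried).
With S = 12 species, ln S = 2.484907, so J = 1.620017/2.484907 = 0.651943, i.e. 0.6519 to 4 decimal places.

0.6519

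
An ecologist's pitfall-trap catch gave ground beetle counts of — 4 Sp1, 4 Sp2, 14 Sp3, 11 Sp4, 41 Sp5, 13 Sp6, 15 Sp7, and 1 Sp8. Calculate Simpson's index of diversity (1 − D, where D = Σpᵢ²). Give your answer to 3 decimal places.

0.771

Total N = 4+4+14+11+41+13+15+1 = 103, so the proportions are 0.03883, 0.03883, 0.13592, 0.1068, 0.39806, 0.12621, 0.14563, 0.00971 (working shown to 5 dp, full precision carried).
D = 0.03883² + 0.03883² + 0.13592² + 0.1068² + 0.39806² + 0.12621² + 0.14563² + 0.00971² = 0.00151 + 0.00151 + 0.01847 + 0.01141 + 0.15845 + 0.01593 + 0.02121 + 0.00009 = 0.22858.
So 1 − D = 0.77142, i.e. 0.771 to 3 decimal places.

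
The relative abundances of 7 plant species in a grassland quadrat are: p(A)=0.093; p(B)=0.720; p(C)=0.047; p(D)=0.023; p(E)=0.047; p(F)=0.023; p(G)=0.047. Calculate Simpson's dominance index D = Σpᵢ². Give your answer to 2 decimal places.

D = 0.093² + 0.72² + 0.047² + 0.023² + 0.047² + 0.023² + 0.047² = 0.0086 + 0.5184 + 0.0022 + 0.0005 + 0.0022 + 0.0005 + 0.0022 = 0.5347 (working shown to 4 dp, full precision carried).
To 2 decimal places, D = 0.53.

0.53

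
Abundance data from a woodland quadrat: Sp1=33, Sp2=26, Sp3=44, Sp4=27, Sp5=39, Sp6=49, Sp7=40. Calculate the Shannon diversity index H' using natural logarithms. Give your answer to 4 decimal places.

1.9223

Total N = 33+26+44+27+39+49+40 = 258, so the proportions are 0.127907, 0.100775, 0.170543, 0.104651, 0.151163, 0.189922, 0.155039 (working shown to 6 dp, full precision carried).
Each pᵢ ln pᵢ term: 0.127907×(-2.056452)=-0.263035, 0.100775×(-2.294863)=-0.231265, 0.170543×(-1.768770)=-0.301651, 0.104651×(-2.257123)=-0.236211, 0.151163×(-1.889398)=-0.285607, 0.189922×(-1.661139)=-0.315488, 0.155039×(-1.864080)=-0.289005.
Sum = -1.922260, so H' = 1.9223.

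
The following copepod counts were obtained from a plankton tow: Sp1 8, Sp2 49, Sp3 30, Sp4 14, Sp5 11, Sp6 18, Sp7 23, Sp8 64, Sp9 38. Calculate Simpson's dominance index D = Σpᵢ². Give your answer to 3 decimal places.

Total N = 8+49+30+14+11+18+23+64+38 = 255, so the proportions are 0.03137, 0.19216, 0.11765, 0.0549, 0.04314, 0.07059, 0.0902, 0.25098, 0.14902 (working shown to 5 dp, full precision carried).
D = 0.03137² + 0.19216² + 0.11765² + 0.0549² + 0.04314² + 0.07059² + 0.0902² + 0.25098² + 0.14902² = 0.00098 + 0.03692 + 0.01384 + 0.00301 + 0.00186 + 0.00498 + 0.00814 + 0.06299 + 0.02221 = 0.15494.
To 3 decimal places, D = 0.155.

0.155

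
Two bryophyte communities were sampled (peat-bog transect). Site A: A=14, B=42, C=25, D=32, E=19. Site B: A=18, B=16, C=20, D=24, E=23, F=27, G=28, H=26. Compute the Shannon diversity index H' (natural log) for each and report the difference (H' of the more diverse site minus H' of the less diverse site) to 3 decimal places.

Site A: N=132, proportions 0.10606, 0.31818, 0.18939, 0.24242, 0.14394, giving H' = 1.54001 (working shown to 5 dp, full precision carried).
Site B: N=182, proportions 0.0989, 0.08791, 0.10989, 0.13187, 0.12637, 0.14835, 0.15385, 0.14286, giving H' = 2.06284.
Difference = |1.54001 − 2.06284| = 0.52283, i.e. 0.523 to 3 decimal places.

0.523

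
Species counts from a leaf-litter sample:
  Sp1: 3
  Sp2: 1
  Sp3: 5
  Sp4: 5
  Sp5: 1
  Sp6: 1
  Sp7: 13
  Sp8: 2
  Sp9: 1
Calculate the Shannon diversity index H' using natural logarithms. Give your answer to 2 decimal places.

Total N = 3+1+5+5+1+1+13+2+1 = 32, so the proportions are 0.0938, 0.0312, 0.1562, 0.1562, 0.0312, 0.0312, 0.4062, 0.0625, 0.0312 (working shown to 4 dp, full precision carried).
Each pᵢ ln pᵢ term: 0.0938×(-2.3671)=-0.2219, 0.0312×(-3.4657)=-0.1083, 0.1562×(-1.8563)=-0.2900, 0.1562×(-1.8563)=-0.2900, 0.0312×(-3.4657)=-0.1083, 0.0312×(-3.4657)=-0.1083, 0.4062×(-0.9008)=-0.3659, 0.0625×(-2.7726)=-0.1733, 0.0312×(-3.4657)=-0.1083.
Sum = -1.7745, so H' = 1.77.

1.77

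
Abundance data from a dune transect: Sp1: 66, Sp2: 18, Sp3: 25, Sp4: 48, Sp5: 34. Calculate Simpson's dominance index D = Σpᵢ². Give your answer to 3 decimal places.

Total N = 66+18+25+48+34 = 191, so the proportions are 0.34555, 0.09424, 0.13089, 0.25131, 0.17801 (working shown to 5 dp, full precision carried).
D = 0.34555² + 0.09424² + 0.13089² + 0.25131² + 0.17801² = 0.11940 + 0.00888 + 0.01713 + 0.06316 + 0.03169 = 0.24026.
To 3 decimal places, D = 0.240.

0.240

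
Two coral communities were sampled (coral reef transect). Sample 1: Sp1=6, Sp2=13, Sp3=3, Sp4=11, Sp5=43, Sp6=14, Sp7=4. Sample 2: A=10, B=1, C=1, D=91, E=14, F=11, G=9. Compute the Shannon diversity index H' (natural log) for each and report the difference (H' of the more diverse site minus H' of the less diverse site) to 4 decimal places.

0.4369

Sample 1: N=94, proportions 0.06383, 0.138298, 0.031915, 0.117021, 0.457447, 0.148936, 0.042553, giving H' = 1.585942 (working shown to 6 dp, full precision carried).
Sample 2: N=137, proportions 0.072993, 0.007299, 0.007299, 0.664234, 0.10219, 0.080292, 0.065693, giving H' = 1.149085.
Difference = |1.585942 − 1.149085| = 0.436857, i.e. 0.4369 to 4 decimal places.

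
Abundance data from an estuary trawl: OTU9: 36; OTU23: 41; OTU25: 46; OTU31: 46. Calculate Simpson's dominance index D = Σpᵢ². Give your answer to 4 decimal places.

0.2524

Total N = 36+41+46+46 = 169, so the proportions are 0.213018, 0.242604, 0.272189, 0.272189 (working shown to 6 dp, full precision carried).
D = 0.213018² + 0.242604² + 0.272189² + 0.272189² = 0.045377 + 0.058856 + 0.074087 + 0.074087 = 0.252407.
To 4 decimal places, D = 0.2524.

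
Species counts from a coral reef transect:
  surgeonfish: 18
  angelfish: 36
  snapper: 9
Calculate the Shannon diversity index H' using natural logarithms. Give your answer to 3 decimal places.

0.956

Total N = 18+36+9 = 63, so the proportions are 0.28571, 0.57143, 0.14286 (working shown to 5 dp, full precision carried).
Each pᵢ ln pᵢ term: 0.28571×(-1.25276)=-0.35793, 0.57143×(-0.55962)=-0.31978, 0.14286×(-1.94591)=-0.27799.
Sum = -0.95570, so H' = 0.956.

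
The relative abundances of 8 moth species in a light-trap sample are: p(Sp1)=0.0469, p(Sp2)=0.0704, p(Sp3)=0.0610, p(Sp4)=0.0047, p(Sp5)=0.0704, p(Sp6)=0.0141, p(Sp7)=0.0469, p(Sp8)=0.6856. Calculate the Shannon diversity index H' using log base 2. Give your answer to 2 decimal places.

1.70

Each pᵢ log₂ pᵢ term (working shown to 4 dp, full precision carried): 0.0469×(-4.4143)=-0.2070, 0.0704×(-3.8283)=-0.2695, 0.061×(-4.0350)=-0.2461, 0.0047×(-7.7331)=-0.0363, 0.0704×(-3.8283)=-0.2695, 0.0141×(-6.1482)=-0.0867, 0.0469×(-4.4143)=-0.2070, 0.6856×(-0.5446)=-0.3734.
Sum = -1.6956, so H' = 1.70.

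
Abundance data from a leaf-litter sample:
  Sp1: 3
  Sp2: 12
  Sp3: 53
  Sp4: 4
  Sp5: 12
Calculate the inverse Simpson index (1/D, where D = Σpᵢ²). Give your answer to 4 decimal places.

2.2601

Total N = 3+12+53+4+12 = 84, so the proportions are 0.0357143, 0.1428571, 0.6309524, 0.047619, 0.1428571 (working shown to 7 dp, full precision carried).
D = 0.0357143² + 0.1428571² + 0.6309524² + 0.047619² + 0.1428571² = 0.0012755 + 0.0204082 + 0.3981009 + 0.0022676 + 0.0204082 = 0.4424603.
So 1/D = 2.260090, i.e. 2.2601 to 4 decimal places.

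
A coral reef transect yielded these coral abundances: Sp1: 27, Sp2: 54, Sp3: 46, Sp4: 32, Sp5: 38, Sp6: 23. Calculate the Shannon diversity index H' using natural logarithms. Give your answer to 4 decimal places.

1.7493

Total N = 27+54+46+32+38+23 = 220, so the proportions are 0.122727, 0.245455, 0.209091, 0.145455, 0.172727, 0.104545 (working shown to 6 dp, full precision carried).
Each pᵢ ln pᵢ term: 0.122727×(-2.097791)=-0.257456, 0.245455×(-1.404643)=-0.344776, 0.209091×(-1.564986)=-0.327224, 0.145455×(-1.927892)=-0.280421, 0.172727×(-1.756041)=-0.303316, 0.104545×(-2.258133)=-0.236078.
Sum = -1.749271, so H' = 1.7493.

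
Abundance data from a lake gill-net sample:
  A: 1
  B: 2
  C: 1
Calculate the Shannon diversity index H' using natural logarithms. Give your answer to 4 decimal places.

Total N = 1+2+1 = 4, so the proportions are 0.25, 0.5, 0.25 (working shown to 6 dp, full precision carried).
Each pᵢ ln pᵢ term: 0.25×(-1.386294)=-0.346574, 0.5×(-0.693147)=-0.346574, 0.25×(-1.386294)=-0.346574.
Sum = -1.039721, so H' = 1.0397.

1.0397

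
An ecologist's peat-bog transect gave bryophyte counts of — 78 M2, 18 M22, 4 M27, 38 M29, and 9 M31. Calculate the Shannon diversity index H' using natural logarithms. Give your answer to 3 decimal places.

1.212

Total N = 78+18+4+38+9 = 147, so the proportions are 0.53061, 0.12245, 0.02721, 0.2585, 0.06122 (working shown to 5 dp, full precision carried).
Each pᵢ ln pᵢ term: 0.53061×(-0.63372)=-0.33626, 0.12245×(-2.10006)=-0.25715, 0.02721×(-3.60414)=-0.09807, 0.2585×(-1.35285)=-0.34972, 0.06122×(-2.79321)=-0.17101.
Sum = -1.21221, so H' = 1.212.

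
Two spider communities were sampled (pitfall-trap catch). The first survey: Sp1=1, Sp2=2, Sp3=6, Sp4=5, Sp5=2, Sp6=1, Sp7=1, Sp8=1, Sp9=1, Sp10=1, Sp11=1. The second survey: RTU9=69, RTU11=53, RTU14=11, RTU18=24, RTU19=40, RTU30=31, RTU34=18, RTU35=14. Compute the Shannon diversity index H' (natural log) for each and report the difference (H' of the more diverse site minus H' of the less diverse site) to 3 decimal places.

0.197

The first survey: N=22, proportions 0.04545455, 0.09090909, 0.27272727, 0.22727273, 0.09090909, 0.04545455, 0.04545455, 0.04545455, 0.04545455, 0.04545455, 0.04545455, giving H' = 2.11057268 (working shown to 8 dp, full precision carried).
The second survey: N=260, proportions 0.26538462, 0.20384615, 0.04230769, 0.09230769, 0.15384615, 0.11923077, 0.06923077, 0.05384615, giving H' = 1.91371534.
Difference = |2.11057268 − 1.91371534| = 0.19685734, i.e. 0.197 to 3 decimal places.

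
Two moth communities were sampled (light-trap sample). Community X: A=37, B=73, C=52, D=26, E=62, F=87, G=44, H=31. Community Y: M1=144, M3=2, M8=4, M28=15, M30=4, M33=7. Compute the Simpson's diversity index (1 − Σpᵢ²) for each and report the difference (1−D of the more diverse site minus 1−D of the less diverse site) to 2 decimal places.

0.54

Community X: N=412, proportions 0.08981, 0.17718, 0.12621, 0.06311, 0.15049, 0.21117, 0.1068, 0.07524, giving 1−D = 0.85632 (working shown to 5 dp, full precision carried).
Community Y: N=176, proportions 0.81818, 0.01136, 0.02273, 0.08523, 0.02273, 0.03977, giving 1−D = 0.32057.
Difference = |0.85632 − 0.32057| = 0.53575, i.e. 0.54 to 2 decimal places.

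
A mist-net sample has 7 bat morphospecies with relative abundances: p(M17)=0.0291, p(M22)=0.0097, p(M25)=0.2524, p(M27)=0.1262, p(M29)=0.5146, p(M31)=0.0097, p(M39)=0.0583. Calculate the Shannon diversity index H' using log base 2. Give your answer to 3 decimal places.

1.889

Each pᵢ log₂ pᵢ term (working shown to 5 dp, full precision carried): 0.0291×(-5.10284)=-0.14849, 0.0097×(-6.68780)=-0.06487, 0.2524×(-1.98622)=-0.50132, 0.1262×(-2.98622)=-0.37686, 0.5146×(-0.95848)=-0.49323, 0.0097×(-6.68780)=-0.06487, 0.0583×(-4.10036)=-0.23905.
Sum = -1.88870, so H' = 1.889.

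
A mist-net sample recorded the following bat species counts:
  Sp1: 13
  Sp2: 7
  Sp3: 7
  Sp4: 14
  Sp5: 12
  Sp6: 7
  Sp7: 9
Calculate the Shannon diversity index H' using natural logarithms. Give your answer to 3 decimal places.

1.904

Total N = 13+7+7+14+12+7+9 = 69, so the proportions are 0.18841, 0.10145, 0.10145, 0.2029, 0.17391, 0.10145, 0.13043 (working shown to 5 dp, full precision carried).
Each pᵢ ln pᵢ term: 0.18841×(-1.66916)=-0.31448, 0.10145×(-2.28820)=-0.23214, 0.10145×(-2.28820)=-0.23214, 0.2029×(-1.59505)=-0.32363, 0.17391×(-1.74920)=-0.30421, 0.10145×(-2.28820)=-0.23214, 0.13043×(-2.03688)=-0.26568.
Sum = -1.90441, so H' = 1.904.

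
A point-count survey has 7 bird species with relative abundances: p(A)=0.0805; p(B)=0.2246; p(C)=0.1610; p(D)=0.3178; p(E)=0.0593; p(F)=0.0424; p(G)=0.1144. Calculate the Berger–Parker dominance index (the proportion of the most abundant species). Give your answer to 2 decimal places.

0.32

The largest proportion is 0.3178, i.e. d = 0.32 to 2 decimal places.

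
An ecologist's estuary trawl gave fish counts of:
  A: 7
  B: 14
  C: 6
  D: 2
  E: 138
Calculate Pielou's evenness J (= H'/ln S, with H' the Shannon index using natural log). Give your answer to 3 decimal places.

Total N = 7+14+6+2+138 = 167, so the proportions are 0.04192, 0.08383, 0.03593, 0.01198, 0.82635 (working shown to 5 dp, full precision carried).
H' = −Σ pᵢ ln pᵢ = −((-0.13296) + (-0.20782) + (-0.11951) + (-0.05299) + (-0.15762)) = 0.67089.
With S = 5 species, ln S = 1.60944, so J = 0.67089/1.60944 = 0.41685, i.e. 0.417 to 3 decimal places.

0.417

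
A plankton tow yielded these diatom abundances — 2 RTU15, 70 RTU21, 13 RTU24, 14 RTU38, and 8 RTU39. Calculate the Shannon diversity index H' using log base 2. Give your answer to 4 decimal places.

Total N = 2+70+13+14+8 = 107, so the proportions are 0.018692, 0.654206, 0.121495, 0.130841, 0.074766 (working shown to 6 dp, full precision carried).
Each pᵢ log₂ pᵢ term: 0.018692×(-5.741467)=-0.107317, 0.654206×(-0.612184)=-0.400494, 0.121495×(-3.041027)=-0.369471, 0.130841×(-2.934112)=-0.383903, 0.074766×(-3.741467)=-0.279736.
Sum = -1.540920, so H' = 1.5409.

1.5409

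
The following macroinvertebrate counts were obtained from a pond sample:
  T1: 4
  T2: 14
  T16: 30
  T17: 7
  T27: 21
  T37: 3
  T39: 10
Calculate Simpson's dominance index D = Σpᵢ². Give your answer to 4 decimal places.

Total N = 4+14+30+7+21+3+10 = 89, so the proportions are 0.044944, 0.157303, 0.337079, 0.078652, 0.235955, 0.033708, 0.11236 (working shown to 6 dp, full precision carried).
D = 0.044944² + 0.157303² + 0.337079² + 0.078652² + 0.235955² + 0.033708² + 0.11236² = 0.002020 + 0.024744 + 0.113622 + 0.006186 + 0.055675 + 0.001136 + 0.012625 = 0.216008.
To 4 decimal places, D = 0.2160.

0.2160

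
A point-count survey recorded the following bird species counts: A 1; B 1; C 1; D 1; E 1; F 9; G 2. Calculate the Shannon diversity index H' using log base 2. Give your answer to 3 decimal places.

2.092

Total N = 1+1+1+1+1+9+2 = 16, so the proportions are 0.0625, 0.0625, 0.0625, 0.0625, 0.0625, 0.5625, 0.125 (working shown to 5 dp, full precision carried).
Each pᵢ log₂ pᵢ term: 0.0625×(-4.00000)=-0.25000, 0.0625×(-4.00000)=-0.25000, 0.0625×(-4.00000)=-0.25000, 0.0625×(-4.00000)=-0.25000, 0.0625×(-4.00000)=-0.25000, 0.5625×(-0.83007)=-0.46692, 0.125×(-3.00000)=-0.37500.
Sum = -2.09192, so H' = 2.092.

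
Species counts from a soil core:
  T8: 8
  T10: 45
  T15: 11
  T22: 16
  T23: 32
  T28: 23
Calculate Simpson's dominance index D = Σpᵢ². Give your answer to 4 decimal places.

0.2205

Total N = 8+45+11+16+32+23 = 135, so the proportions are 0.059259, 0.333333, 0.081481, 0.118519, 0.237037, 0.17037 (working shown to 6 dp, full precision carried).
D = 0.059259² + 0.333333² + 0.081481² + 0.118519² + 0.237037² + 0.17037² = 0.003512 + 0.111111 + 0.006639 + 0.014047 + 0.056187 + 0.029026 = 0.220521.
To 4 decimal places, D = 0.2205.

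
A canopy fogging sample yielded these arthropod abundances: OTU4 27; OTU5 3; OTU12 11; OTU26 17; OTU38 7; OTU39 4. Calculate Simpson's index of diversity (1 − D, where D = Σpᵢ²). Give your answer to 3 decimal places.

0.745

Total N = 27+3+11+17+7+4 = 69, so the proportions are 0.3913, 0.04348, 0.15942, 0.24638, 0.10145, 0.05797 (working shown to 5 dp, full precision carried).
D = 0.3913² + 0.04348² + 0.15942² + 0.24638² + 0.10145² + 0.05797² = 0.15312 + 0.00189 + 0.02541 + 0.06070 + 0.01029 + 0.00336 = 0.25478.
So 1 − D = 0.74522, i.e. 0.745 to 3 decimal places.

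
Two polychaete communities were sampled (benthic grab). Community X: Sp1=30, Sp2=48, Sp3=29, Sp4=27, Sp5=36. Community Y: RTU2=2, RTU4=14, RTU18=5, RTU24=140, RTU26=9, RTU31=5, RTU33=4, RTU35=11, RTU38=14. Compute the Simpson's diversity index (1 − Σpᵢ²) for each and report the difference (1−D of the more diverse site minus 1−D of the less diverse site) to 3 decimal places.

Community X: N=170, proportions 0.1764706, 0.2823529, 0.1705882, 0.1588235, 0.2117647, giving 1−D = 0.7899654 (working shown to 7 dp, full precision carried).
Community Y: N=204, proportions 0.0098039, 0.0686275, 0.0245098, 0.6862745, 0.0441176, 0.0245098, 0.0196078, 0.0539216, 0.0686275, giving 1−D = 0.5130719.
Difference = |0.7899654 − 0.5130719| = 0.2768935, i.e. 0.277 to 3 decimal places.

0.277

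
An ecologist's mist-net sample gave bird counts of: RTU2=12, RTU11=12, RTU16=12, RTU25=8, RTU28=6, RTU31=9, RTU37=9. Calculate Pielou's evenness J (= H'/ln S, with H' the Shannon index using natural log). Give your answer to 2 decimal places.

Total N = 12+12+12+8+6+9+9 = 68, so the proportions are 0.1765, 0.1765, 0.1765, 0.1176, 0.0882, 0.1324, 0.1324 (working shown to 4 dp, full precision carried).
H' = −Σ pᵢ ln pᵢ = −((-0.3061) + (-0.3061) + (-0.3061) + (-0.2518) + (-0.2142) + (-0.2677) + (-0.2677)) = 1.9196.
With S = 7 species, ln S = 1.9459, so J = 1.9196/1.9459 = 0.9865, i.e. 0.99 to 2 decimal places.

0.99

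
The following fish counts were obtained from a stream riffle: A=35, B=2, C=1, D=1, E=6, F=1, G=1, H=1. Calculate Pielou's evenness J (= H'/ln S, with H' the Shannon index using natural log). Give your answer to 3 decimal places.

Total N = 35+2+1+1+6+1+1+1 = 48, so the proportions are 0.72917, 0.04167, 0.02083, 0.02083, 0.125, 0.02083, 0.02083, 0.02083 (working shown to 5 dp, full precision carried).
H' = −Σ pᵢ ln pᵢ = −((-0.23031) + (-0.13242) + (-0.08065) + (-0.08065) + (-0.25993) + (-0.08065) + (-0.08065) + (-0.08065)) = 1.02591.
With S = 8 species, ln S = 2.07944, so J = 1.02591/2.07944 = 0.49336, i.e. 0.493 to 3 decimal places.

0.493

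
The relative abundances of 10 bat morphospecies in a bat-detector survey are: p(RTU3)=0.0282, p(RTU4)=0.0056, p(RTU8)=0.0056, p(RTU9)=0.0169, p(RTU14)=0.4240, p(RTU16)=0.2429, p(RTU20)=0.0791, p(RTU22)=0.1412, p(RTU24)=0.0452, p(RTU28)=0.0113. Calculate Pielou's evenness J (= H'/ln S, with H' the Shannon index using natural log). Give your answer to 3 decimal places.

0.696

H' = −Σ pᵢ ln pᵢ = −((-0.10063) + (-0.02904) + (-0.02904) + (-0.06896) + (-0.36380) + (-0.34373) + (-0.20068) + (-0.27641) + (-0.13997) + (-0.05066)) = 1.60291 (working shown to 5 dp, full precision carried).
With S = 10 species, ln S = 2.30259, so J = 1.60291/2.30259 = 0.69613, i.e. 0.696 to 3 decimal places.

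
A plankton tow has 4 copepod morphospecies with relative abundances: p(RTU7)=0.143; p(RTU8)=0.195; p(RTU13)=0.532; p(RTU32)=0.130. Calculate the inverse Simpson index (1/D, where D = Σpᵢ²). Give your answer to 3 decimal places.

2.790

D = 0.143² + 0.195² + 0.532² + 0.13² = 0.020449 + 0.038025 + 0.283024 + 0.016900 = 0.358398 (working shown to 6 dp, full precision carried).
So 1/D = 2.79019, i.e. 2.790 to 3 decimal places.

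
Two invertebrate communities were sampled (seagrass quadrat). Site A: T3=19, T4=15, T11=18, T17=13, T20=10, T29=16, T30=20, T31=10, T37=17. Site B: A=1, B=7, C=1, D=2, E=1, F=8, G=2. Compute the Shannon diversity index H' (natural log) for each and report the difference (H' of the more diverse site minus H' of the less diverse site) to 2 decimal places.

Site A: N=138, proportions 0.1377, 0.1087, 0.1304, 0.0942, 0.0725, 0.1159, 0.1449, 0.0725, 0.1232, giving H' = 2.1705 (working shown to 4 dp, full precision carried).
Site B: N=22, proportions 0.0455, 0.3182, 0.0455, 0.0909, 0.0455, 0.3636, 0.0909, giving H' = 1.5897.
Difference = |2.1705 − 1.5897| = 0.5808, i.e. 0.58 to 2 decimal places.

0.58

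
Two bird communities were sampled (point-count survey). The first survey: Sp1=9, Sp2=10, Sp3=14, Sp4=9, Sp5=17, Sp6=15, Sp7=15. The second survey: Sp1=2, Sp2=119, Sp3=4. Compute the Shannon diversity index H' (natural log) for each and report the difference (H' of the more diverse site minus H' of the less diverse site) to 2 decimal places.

The first survey: N=89, proportions 0.1011, 0.1124, 0.1573, 0.1011, 0.191, 0.1685, 0.1685, giving H' = 1.9164 (working shown to 4 dp, full precision carried).
The second survey: N=125, proportions 0.016, 0.952, 0.032, giving H' = 0.2231.
Difference = |1.9164 − 0.2231| = 1.6933, i.e. 1.69 to 2 decimal places.

1.69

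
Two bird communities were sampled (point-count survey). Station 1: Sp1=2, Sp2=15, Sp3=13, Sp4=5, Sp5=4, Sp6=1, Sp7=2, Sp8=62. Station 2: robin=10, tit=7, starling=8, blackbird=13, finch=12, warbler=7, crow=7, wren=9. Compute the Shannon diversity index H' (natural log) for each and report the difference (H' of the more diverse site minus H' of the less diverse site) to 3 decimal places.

Station 1: N=104, proportions 0.01923, 0.14423, 0.125, 0.04808, 0.03846, 0.00962, 0.01923, 0.59615, giving H' = 1.31543 (working shown to 5 dp, full precision carried).
Station 2: N=73, proportions 0.13699, 0.09589, 0.10959, 0.17808, 0.16438, 0.09589, 0.09589, 0.12329, giving H' = 2.05123.
Difference = |1.31543 − 2.05123| = 0.73580, i.e. 0.736 to 3 decimal places.

0.736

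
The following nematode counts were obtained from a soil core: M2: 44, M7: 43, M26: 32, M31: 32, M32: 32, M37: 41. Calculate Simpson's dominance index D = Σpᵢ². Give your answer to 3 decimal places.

0.170

Total N = 44+43+32+32+32+41 = 224, so the proportions are 0.19643, 0.19196, 0.14286, 0.14286, 0.14286, 0.18304 (working shown to 5 dp, full precision carried).
D = 0.19643² + 0.19196² + 0.14286² + 0.14286² + 0.14286² + 0.18304² = 0.03858 + 0.03685 + 0.02041 + 0.02041 + 0.02041 + 0.03350 = 0.17016.
To 3 decimal places, D = 0.170.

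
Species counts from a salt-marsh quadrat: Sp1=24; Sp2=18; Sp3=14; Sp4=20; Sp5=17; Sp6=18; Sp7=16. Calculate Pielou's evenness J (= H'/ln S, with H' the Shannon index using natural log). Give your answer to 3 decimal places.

0.993

Total N = 24+18+14+20+17+18+16 = 127, so the proportions are 0.18898, 0.14173, 0.11024, 0.15748, 0.13386, 0.14173, 0.12598 (working shown to 5 dp, full precision carried).
H' = −Σ pᵢ ln pᵢ = −((-0.31486) + (-0.27692) + (-0.24309) + (-0.29110) + (-0.26919) + (-0.27692) + (-0.26099)) = 1.93305.
With S = 7 species, ln S = 1.94591, so J = 1.93305/1.94591 = 0.99339, i.e. 0.993 to 3 decimal places.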